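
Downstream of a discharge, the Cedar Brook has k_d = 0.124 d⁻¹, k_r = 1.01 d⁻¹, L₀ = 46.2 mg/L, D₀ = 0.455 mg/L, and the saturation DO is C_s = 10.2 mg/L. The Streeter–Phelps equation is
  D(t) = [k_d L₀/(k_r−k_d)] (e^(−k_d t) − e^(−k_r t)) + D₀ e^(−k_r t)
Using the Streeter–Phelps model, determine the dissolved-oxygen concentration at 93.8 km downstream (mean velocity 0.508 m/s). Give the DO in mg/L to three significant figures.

DO ≈ 5.93 mg/L

Travel time t = x/v = 93.8 km / (0.508 m/s) = 93800 m / 0.508 m/s = 184600 s = 2.137 d.
k_d L₀/(k_r−k_d) = 0.124×46.2/(1.01−0.124) = 5.729/0.8860 = 6.466 mg/L.
e^(−k_d t) = e^(−0.124×2.137) = 0.7672; e^(−k_r t) = e^(−1.01×2.137) = 0.1155.
D = 6.466 × (0.7672 − 0.1155) + 0.455 × 0.1155 = 4.214 + 0.05255 = 4.266 mg/L.
DO = C_s − D = 10.2 − 4.266 = 5.934 mg/L.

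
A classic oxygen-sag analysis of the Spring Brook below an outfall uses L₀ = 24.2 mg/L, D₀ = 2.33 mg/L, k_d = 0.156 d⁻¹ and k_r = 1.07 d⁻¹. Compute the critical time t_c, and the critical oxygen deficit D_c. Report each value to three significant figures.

t_c ≈ 1.20 d; D_c ≈ 2.93 mg/L

At the critical point dD/dt = 0, so k_d L₀ e^(−k_d t) = k_r D. Substituting D(t) from the Streeter–Phelps equation and solving for t gives
t_c = ln[(k_r/k_d)(1 − D₀(k_r−k_d)/(k_d L₀))] / (k_r−k_d).
Here k_r−k_d = 0.9140 d⁻¹ and 1 − D₀(k_r−k_d)/(k_d L₀) = 1 − 2.33×0.9140/(0.156×24.2) = 0.4359, so
t_c = ln(6.859 × 0.4359) / 0.9140 = 1.095 / 0.9140 = 1.198 d.
L(t_c) = L₀ e^(−k_d t_c) = 24.2 × 0.8295 = 20.07 mg/L, and at the critical point k_r D_c = k_d L, so D_c = (0.156/1.07) × 20.07 = 2.927 mg/L.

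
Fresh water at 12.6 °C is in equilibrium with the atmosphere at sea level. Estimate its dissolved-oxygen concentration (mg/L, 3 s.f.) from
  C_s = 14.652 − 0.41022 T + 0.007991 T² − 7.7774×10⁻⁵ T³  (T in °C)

C_s ≈ 10.6 mg/L

C_s = 14.652 − 0.41022×12.6 + 0.007991×12.6² − 7.7774×10⁻⁵×12.6³ = 10.60 mg/L.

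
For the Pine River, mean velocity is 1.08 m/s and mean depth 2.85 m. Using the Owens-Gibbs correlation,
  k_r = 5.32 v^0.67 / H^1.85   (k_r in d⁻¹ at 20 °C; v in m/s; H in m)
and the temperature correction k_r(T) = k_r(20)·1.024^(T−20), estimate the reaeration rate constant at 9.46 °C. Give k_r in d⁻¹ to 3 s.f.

k_r(20) = 5.32 × 1.08^0.67 / 2.85^1.85 = 5.32 × 1.053 / 6.942 = 0.8069 d⁻¹.
k_r(9.46) = 0.8069 × 1.024^(9.46−20) = 0.8069 × 0.7788 = 0.6285 d⁻¹.

k_r ≈ 0.628 d⁻¹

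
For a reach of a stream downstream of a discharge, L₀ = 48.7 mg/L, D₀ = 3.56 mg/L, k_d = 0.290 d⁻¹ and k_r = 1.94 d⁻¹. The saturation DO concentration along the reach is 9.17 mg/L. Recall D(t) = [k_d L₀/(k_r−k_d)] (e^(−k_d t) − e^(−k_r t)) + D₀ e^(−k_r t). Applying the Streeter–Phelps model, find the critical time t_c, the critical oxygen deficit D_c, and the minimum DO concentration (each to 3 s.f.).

t_c ≈ 0.826 d; D_c ≈ 5.73 mg/L; min DO ≈ 3.44 mg/L

With k_r/k_d = 6.690 and 1 − D₀(k_r−k_d)/(k_d L₀) = 0.5841,
t_c = ln(6.690 × 0.5841) / (1.94 − 0.290) = ln(3.907) / 1.650 = 1.363/1.650 = 0.8260 d.
D_c = (k_d/k_r) L₀ e^(−k_d t_c) = (0.290/1.94) × 48.7 × e^(−0.290×0.8260) = 0.1495 × 48.7 × 0.7870 = 5.729 mg/L.
Minimum DO = C_s − D_c = 9.17 − 5.729 = 3.441 mg/L.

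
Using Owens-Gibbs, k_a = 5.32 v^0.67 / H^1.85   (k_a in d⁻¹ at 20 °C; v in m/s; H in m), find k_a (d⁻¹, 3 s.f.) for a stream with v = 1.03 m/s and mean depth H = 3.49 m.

k_a = 5.32 × 1.03^0.67 / 3.49^1.85 = 5.32 × 1.020 / 10.10 = 0.5374 d⁻¹.

k_a ≈ 0.537 d⁻¹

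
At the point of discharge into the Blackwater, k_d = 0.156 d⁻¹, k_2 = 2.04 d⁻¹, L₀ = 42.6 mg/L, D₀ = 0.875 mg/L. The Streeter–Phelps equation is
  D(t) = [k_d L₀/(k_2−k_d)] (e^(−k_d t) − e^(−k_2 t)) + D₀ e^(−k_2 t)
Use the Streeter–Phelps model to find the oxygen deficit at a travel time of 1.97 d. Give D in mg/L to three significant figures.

k_d L₀/(k_2−k_d) = 0.156×42.6/(2.04−0.156) = 6.646/1.884 = 3.527 mg/L.
e^(−k_d t) = e^(−0.156×1.970) = 0.7354; e^(−k_2 t) = e^(−2.04×1.970) = 0.01797.
D = 3.527 × (0.7354 − 0.01797) + 0.875 × 0.01797 = 2.531 + 0.01573 = 2.546 mg/L.

D ≈ 2.55 mg/L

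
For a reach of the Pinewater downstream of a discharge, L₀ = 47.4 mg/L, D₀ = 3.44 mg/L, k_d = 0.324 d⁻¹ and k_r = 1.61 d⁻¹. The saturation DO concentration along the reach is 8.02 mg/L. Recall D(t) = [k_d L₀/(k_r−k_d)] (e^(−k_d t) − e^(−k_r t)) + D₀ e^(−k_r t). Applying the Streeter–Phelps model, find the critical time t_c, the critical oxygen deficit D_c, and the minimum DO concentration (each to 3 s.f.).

t_c = [1/(k_r−k_d)] ln[(k_r/k_d)(1 − D₀(k_r−k_d)/(k_d L₀))]
= [1/(1.61−0.324)] ln[(1.61/0.324)(1 − 3.44×1.286/(0.324×47.4))]
= (1/1.286) ln[4.969 × 0.7119] = 0.7776 × ln(3.538) = 0.7776 × 1.263 = 0.9825 d.
L(t_c) = L₀ e^(−k_d t_c) = 47.4 × 0.7274 = 34.48 mg/L, and at the critical point k_r D_c = k_d L, so D_c = (0.324/1.61) × 34.48 = 6.938 mg/L.
Minimum DO = C_s − D_c = 8.02 − 6.938 = 1.082 mg/L.

t_c ≈ 0.982 d; D_c ≈ 6.94 mg/L; min DO ≈ 1.08 mg/L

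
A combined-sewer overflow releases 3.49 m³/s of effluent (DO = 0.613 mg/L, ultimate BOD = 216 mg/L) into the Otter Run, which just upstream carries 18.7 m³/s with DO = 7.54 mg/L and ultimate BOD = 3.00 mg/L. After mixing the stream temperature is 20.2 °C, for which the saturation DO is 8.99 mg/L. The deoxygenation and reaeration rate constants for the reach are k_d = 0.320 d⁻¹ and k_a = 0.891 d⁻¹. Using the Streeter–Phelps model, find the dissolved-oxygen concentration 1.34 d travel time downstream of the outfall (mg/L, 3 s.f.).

DO ≈ 1.10 mg/L

Mixed DO = (18.7×7.54 + 3.49×0.613)/(18.7+3.49) = 143.1/22.19 = 6.451 mg/L.
Mixed L₀ = (18.7×3.00 + 3.49×216)/(22.19) = 809.9/22.19 = 36.50 mg/L.
Initial deficit D₀ = C_s − DO₀ = 8.99 − 6.451 = 2.539 mg/L.
D(1.34) = [0.320×36.50/(0.891−0.320)](e^(−0.320×1.34) − e^(−0.891×1.34)) + 2.539 e^(−0.891×1.34)
= 20.46 × (0.6513 − 0.3030) + 2.539 × 0.3030 = 7.893 mg/L.
DO = 8.99 − 7.893 = 1.097 mg/L.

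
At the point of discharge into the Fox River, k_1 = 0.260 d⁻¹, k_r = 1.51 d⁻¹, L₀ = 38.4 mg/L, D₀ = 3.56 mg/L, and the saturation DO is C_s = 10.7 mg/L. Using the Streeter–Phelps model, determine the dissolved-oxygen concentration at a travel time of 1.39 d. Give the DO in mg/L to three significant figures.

DO ≈ 5.68 mg/L

k_1 L₀/(k_r−k_1) = 0.260×38.4/(1.51−0.260) = 9.984/1.250 = 7.987 mg/L.
e^(−k_1 t) = e^(−0.260×1.390) = 0.6967; e^(−k_r t) = e^(−1.51×1.390) = 0.1226.
D = 7.987 × (0.6967 − 0.1226) + 3.56 × 0.1226 = 4.586 + 0.4364 = 5.022 mg/L.
DO = C_s − D = 10.7 − 5.022 = 5.678 mg/L.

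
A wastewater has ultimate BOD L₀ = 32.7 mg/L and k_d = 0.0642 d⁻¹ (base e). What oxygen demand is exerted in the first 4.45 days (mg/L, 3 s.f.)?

y_t = L₀(1 − e^(−k_d t)) = 32.7 × (1 − e^(−0.0642×4.45))
= 32.7 × (1 − 0.7515) = 32.7 × 0.2485 = 8.126 mg/L.

y ≈ 8.13 mg/L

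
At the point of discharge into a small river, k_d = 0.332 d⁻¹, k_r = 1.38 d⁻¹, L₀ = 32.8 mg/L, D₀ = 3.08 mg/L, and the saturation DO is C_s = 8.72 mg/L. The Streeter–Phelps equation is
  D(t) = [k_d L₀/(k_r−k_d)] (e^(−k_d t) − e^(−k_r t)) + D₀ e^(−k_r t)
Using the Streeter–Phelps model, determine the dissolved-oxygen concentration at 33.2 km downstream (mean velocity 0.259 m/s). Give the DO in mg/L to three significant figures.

Travel time t = x/v = 33.2 km / (0.259 m/s) = 33200 m / 0.259 m/s = 128200 s = 1.484 d.
k_d L₀/(k_r−k_d) = 0.332×32.8/(1.38−0.332) = 10.89/1.048 = 10.39 mg/L.
e^(−k_d t) = e^(−0.332×1.484) = 0.6111; e^(−k_r t) = e^(−1.38×1.484) = 0.1291.
D = 10.39 × (0.6111 − 0.1291) + 3.08 × 0.1291 = 5.008 + 0.3975 = 5.406 mg/L.
DO = C_s − D = 8.72 − 5.406 = 3.314 mg/L.

DO ≈ 3.31 mg/L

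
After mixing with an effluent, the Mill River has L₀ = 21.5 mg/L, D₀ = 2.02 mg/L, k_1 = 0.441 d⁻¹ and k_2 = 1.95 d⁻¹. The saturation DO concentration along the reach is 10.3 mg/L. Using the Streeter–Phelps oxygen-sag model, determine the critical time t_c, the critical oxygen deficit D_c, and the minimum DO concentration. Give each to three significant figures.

With k_2/k_1 = 4.422 and 1 − D₀(k_2−k_1)/(k_1 L₀) = 0.6785,
t_c = ln(4.422 × 0.6785) / (1.95 − 0.441) = ln(3.000) / 1.509 = 1.099/1.509 = 0.7281 d.
D_c = (k_1/k_2) L₀ e^(−k_1 t_c) = (0.441/1.95) × 21.5 × e^(−0.441×0.7281) = 0.2262 × 21.5 × 0.7254 = 3.527 mg/L.
Minimum DO = C_s − D_c = 10.3 − 3.527 = 6.773 mg/L.

t_c ≈ 0.728 d; D_c ≈ 3.53 mg/L; min DO ≈ 6.77 mg/L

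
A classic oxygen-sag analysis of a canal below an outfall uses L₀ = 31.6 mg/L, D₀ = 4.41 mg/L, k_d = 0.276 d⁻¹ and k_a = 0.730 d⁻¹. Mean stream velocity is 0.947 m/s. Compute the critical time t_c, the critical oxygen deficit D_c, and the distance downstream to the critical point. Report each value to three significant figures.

t_c = [1/(k_a−k_d)] ln[(k_a/k_d)(1 − D₀(k_a−k_d)/(k_d L₀))]
= [1/(0.730−0.276)] ln[(0.730/0.276)(1 − 4.41×0.4540/(0.276×31.6))]
= (1/0.4540) ln[2.645 × 0.7704] = 2.203 × ln(2.038) = 2.203 × 0.7118 = 1.568 d.
L(t_c) = L₀ e^(−k_d t_c) = 31.6 × 0.6487 = 20.50 mg/L, and at the critical point k_a D_c = k_d L, so D_c = (0.276/0.730) × 20.50 = 7.751 mg/L.
x_c = v t_c = 0.947 m/s × 1.568 d × 86400 s/d = 128300 m ≈ 128 km.

t_c ≈ 1.57 d; D_c ≈ 7.75 mg/L; x_c ≈ 128 km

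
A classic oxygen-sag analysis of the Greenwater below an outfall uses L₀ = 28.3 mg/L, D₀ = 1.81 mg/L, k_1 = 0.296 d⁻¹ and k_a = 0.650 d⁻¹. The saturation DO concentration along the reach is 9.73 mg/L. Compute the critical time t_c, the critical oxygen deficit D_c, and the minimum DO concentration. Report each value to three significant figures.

With k_a/k_1 = 2.196 and 1 − D₀(k_a−k_1)/(k_1 L₀) = 0.9235,
t_c = ln(2.196 × 0.9235) / (0.650 − 0.296) = ln(2.028) / 0.3540 = 0.7070/0.3540 = 1.997 d.
D_c = (k_1/k_a) L₀ e^(−k_1 t_c) = (0.296/0.650) × 28.3 × e^(−0.296×1.997) = 0.4554 × 28.3 × 0.5537 = 7.135 mg/L.
Minimum DO = C_s − D_c = 9.73 − 7.135 = 2.595 mg/L.

t_c ≈ 2.00 d; D_c ≈ 7.14 mg/L; min DO ≈ 2.59 mg/L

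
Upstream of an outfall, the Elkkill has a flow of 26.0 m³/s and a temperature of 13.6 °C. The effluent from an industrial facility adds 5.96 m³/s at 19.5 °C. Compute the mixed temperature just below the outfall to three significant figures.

Flow-weighted mixing: C = (Q_r C_r + Q_w C_w)/(Q_r + Q_w)
= (26.0×13.6 + 5.96×19.5)/(26.0 + 5.96) = 469.8/31.96 = 14.70 °C.

14.7 °C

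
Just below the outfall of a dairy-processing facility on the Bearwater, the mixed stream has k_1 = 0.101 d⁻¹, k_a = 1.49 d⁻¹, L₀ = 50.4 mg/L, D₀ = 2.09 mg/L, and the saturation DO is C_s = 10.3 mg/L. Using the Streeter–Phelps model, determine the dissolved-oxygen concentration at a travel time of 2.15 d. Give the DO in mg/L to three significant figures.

DO ≈ 7.41 mg/L

k_1 L₀/(k_a−k_1) = 0.101×50.4/(1.49−0.101) = 5.090/1.389 = 3.665 mg/L.
e^(−k_1 t) = e^(−0.101×2.150) = 0.8048; e^(−k_a t) = e^(−1.49×2.150) = 0.04062.
D = 3.665 × (0.8048 − 0.04062) + 2.09 × 0.04062 = 2.801 + 0.08490 = 2.885 mg/L.
DO = C_s − D = 10.3 − 2.885 = 7.415 mg/L.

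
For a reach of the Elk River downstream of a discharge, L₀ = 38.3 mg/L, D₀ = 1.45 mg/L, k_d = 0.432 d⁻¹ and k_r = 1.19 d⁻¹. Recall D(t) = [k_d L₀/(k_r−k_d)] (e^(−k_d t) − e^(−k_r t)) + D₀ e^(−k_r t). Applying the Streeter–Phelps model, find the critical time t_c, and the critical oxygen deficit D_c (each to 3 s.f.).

t_c ≈ 1.25 d; D_c ≈ 8.12 mg/L

At the critical point dD/dt = 0, so k_d L₀ e^(−k_d t) = k_r D. Substituting D(t) from the Streeter–Phelps equation and solving for t gives
t_c = ln[(k_r/k_d)(1 − D₀(k_r−k_d)/(k_d L₀))] / (k_r−k_d).
Here k_r−k_d = 0.7580 d⁻¹ and 1 − D₀(k_r−k_d)/(k_d L₀) = 1 − 1.45×0.7580/(0.432×38.3) = 0.9336, so
t_c = ln(2.755 × 0.9336) / 0.7580 = 0.9445 / 0.7580 = 1.246 d.
D_c = (k_d/k_r) L₀ e^(−k_d t_c) = (0.432/1.19) × 38.3 × e^(−0.432×1.246) = 0.3630 × 38.3 × 0.5837 = 8.116 mg/L.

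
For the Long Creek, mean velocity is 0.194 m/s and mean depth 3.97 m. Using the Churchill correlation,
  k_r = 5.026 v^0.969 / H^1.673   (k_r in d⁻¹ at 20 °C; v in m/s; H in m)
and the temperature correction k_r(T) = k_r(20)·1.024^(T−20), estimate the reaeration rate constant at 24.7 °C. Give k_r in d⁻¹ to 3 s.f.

k_r(20) = 5.026 × 0.194^0.969 / 3.97^1.673 = 5.026 × 0.2041 / 10.04 = 0.1022 d⁻¹.
k_r(24.7) = 0.1022 × 1.024^(24.7−20) = 0.1022 × 1.118 = 0.1142 d⁻¹.

k_r ≈ 0.114 d⁻¹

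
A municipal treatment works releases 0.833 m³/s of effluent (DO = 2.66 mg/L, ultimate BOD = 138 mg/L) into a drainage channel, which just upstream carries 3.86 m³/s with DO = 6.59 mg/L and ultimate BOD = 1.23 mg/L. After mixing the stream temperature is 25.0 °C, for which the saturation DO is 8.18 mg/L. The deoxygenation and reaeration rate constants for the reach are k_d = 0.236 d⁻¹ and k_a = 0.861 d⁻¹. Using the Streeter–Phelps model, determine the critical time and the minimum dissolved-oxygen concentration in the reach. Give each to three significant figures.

t_c ≈ 1.64 d; minimum DO ≈ 3.43 mg/L

Mixed DO = (3.86×6.59 + 0.833×2.66)/(3.86+0.833) = 27.65/4.693 = 5.892 mg/L.
Mixed L₀ = (3.86×1.23 + 0.833×138)/(4.693) = 119.7/4.693 = 25.51 mg/L.
Initial deficit D₀ = C_s − DO₀ = 8.18 − 5.892 = 2.288 mg/L.
t_c = (1/0.6250) ln[(0.861/0.236)(1 − 2.288×0.6250/(0.236×25.51))] = 1.600 × ln(2.782) = 1.637 d.
D_c = (0.236/0.861) × 25.51 × e^(−0.236×1.637) = 0.2741 × 25.51 × 0.6796 = 4.751 mg/L.
Minimum DO = 8.18 − 4.751 = 3.429 mg/L.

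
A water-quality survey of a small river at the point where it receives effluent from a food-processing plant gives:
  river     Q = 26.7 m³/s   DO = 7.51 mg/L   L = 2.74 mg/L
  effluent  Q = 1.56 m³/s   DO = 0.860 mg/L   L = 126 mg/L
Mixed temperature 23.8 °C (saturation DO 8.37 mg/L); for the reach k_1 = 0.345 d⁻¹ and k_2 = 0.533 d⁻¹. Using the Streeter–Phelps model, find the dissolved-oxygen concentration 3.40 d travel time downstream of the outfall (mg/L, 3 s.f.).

Mixed DO = (26.7×7.51 + 1.56×0.860)/(26.7+1.56) = 201.9/28.26 = 7.143 mg/L.
Mixed L₀ = (26.7×2.74 + 1.56×126)/(28.26) = 269.7/28.26 = 9.544 mg/L.
Initial deficit D₀ = C_s − DO₀ = 8.37 − 7.143 = 1.227 mg/L.
D(3.40) = [0.345×9.544/(0.533−0.345)](e^(−0.345×3.40) − e^(−0.533×3.40)) + 1.227 e^(−0.533×3.40)
= 17.51 × (0.3094 − 0.1633) + 1.227 × 0.1633 = 2.760 mg/L.
DO = 8.37 − 2.760 = 5.610 mg/L.

DO ≈ 5.61 mg/L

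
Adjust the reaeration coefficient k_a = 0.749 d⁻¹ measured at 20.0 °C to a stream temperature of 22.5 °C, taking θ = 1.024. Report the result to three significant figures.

k_a ≈ 0.795 d⁻¹

k_a(T₂) = k_a(T₁) · θ^(T₂−T₁) = 0.749 × 1.024^(22.5−20.0)
= 0.749 × 1.024^2.50 = 0.749 × 1.061 = 0.7948 d⁻¹.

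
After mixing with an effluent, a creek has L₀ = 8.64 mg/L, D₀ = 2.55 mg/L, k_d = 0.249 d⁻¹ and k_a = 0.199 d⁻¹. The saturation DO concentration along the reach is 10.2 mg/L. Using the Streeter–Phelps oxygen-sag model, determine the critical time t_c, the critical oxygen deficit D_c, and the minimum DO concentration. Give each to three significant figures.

t_c ≈ 3.33 d; D_c ≈ 4.72 mg/L; min DO ≈ 5.48 mg/L

With k_a/k_d = 0.7992 and 1 − D₀(k_a−k_d)/(k_d L₀) = 1.059,
t_c = ln(0.7992 × 1.059) / (0.199 − 0.249) = ln(0.8466) / -0.05000 = -0.1666/-0.05000 = 3.331 d.
D_c = (k_d/k_a) L₀ e^(−k_d t_c) = (0.249/0.199) × 8.64 × e^(−0.249×3.331) = 1.251 × 8.64 × 0.4363 = 4.716 mg/L.
Minimum DO = C_s − D_c = 10.2 − 4.716 = 5.484 mg/L.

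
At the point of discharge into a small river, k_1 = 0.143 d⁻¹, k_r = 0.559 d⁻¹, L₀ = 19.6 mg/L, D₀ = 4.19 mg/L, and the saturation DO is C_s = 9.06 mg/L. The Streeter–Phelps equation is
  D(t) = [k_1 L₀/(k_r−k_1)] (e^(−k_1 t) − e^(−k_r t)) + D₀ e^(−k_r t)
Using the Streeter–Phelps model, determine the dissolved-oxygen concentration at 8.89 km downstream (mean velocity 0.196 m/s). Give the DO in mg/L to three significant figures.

Travel time t = x/v = 8.89 km / (0.196 m/s) = 8890 m / 0.196 m/s = 45360 s = 0.5250 d.
k_1 L₀/(k_r−k_1) = 0.143×19.6/(0.559−0.143) = 2.803/0.4160 = 6.737 mg/L.
e^(−k_1 t) = e^(−0.143×0.5250) = 0.9277; e^(−k_r t) = e^(−0.559×0.5250) = 0.7457.
D = 6.737 × (0.9277 − 0.7457) + 4.19 × 0.7457 = 1.226 + 3.124 = 4.351 mg/L.
DO = C_s − D = 9.06 − 4.351 = 4.709 mg/L.

DO ≈ 4.71 mg/L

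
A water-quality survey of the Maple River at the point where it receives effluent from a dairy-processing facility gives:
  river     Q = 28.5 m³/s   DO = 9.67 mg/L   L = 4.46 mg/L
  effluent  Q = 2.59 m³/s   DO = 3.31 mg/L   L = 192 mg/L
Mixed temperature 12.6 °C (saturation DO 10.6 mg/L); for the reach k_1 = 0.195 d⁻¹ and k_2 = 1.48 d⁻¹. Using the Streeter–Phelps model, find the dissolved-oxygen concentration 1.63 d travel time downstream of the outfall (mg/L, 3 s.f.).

DO ≈ 8.52 mg/L

Mixed DO = (28.5×9.67 + 2.59×3.31)/(28.5+2.59) = 284.2/31.09 = 9.140 mg/L.
Mixed L₀ = (28.5×4.46 + 2.59×192)/(31.09) = 624.4/31.09 = 20.08 mg/L.
Initial deficit D₀ = C_s − DO₀ = 10.6 − 9.140 = 1.460 mg/L.
D(1.63) = [0.195×20.08/(1.48−0.195)](e^(−0.195×1.63) − e^(−1.48×1.63)) + 1.460 e^(−1.48×1.63)
= 3.048 × (0.7277 − 0.08960) + 1.460 × 0.08960 = 2.076 mg/L.
DO = 10.6 − 2.076 = 8.524 mg/L.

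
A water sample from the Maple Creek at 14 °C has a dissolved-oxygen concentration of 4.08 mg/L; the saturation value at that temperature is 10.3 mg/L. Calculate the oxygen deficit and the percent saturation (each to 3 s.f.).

D = C_s − C = 10.3 − 4.08 = 6.22 mg/L.
% saturation = 4.08/10.3 × 100 = 39.6 %.

D ≈ 6.22 mg/L; 39.6 % saturation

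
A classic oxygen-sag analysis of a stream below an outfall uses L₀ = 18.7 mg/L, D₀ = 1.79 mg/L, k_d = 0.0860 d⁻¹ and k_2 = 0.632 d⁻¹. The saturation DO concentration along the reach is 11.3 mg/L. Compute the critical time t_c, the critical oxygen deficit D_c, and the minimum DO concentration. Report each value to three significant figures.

t_c ≈ 1.94 d; D_c ≈ 2.15 mg/L; min DO ≈ 9.15 mg/L

At the critical point dD/dt = 0, so k_d L₀ e^(−k_d t) = k_2 D. Substituting D(t) from the Streeter–Phelps equation and solving for t gives
t_c = ln[(k_2/k_d)(1 − D₀(k_2−k_d)/(k_d L₀))] / (k_2−k_d).
Here k_2−k_d = 0.5460 d⁻¹ and 1 − D₀(k_2−k_d)/(k_d L₀) = 1 − 1.79×0.5460/(0.0860×18.7) = 0.3923, so
t_c = ln(7.349 × 0.3923) / 0.5460 = 1.059 / 0.5460 = 1.939 d.
D_c = (k_d/k_2) L₀ e^(−k_d t_c) = (0.0860/0.632) × 18.7 × e^(−0.0860×1.939) = 0.1361 × 18.7 × 0.8464 = 2.154 mg/L.
Minimum DO = C_s − D_c = 11.3 − 2.154 = 9.146 mg/L.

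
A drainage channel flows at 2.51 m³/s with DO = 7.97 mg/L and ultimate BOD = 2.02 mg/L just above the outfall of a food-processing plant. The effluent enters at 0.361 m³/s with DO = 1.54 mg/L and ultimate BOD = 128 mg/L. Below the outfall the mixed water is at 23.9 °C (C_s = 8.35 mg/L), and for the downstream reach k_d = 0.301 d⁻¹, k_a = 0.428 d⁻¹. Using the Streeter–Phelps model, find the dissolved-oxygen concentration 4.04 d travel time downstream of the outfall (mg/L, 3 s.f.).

DO ≈ 3.10 mg/L

Mixed DO = (2.51×7.97 + 0.361×1.54)/(2.51+0.361) = 20.56/2.871 = 7.161 mg/L.
Mixed L₀ = (2.51×2.02 + 0.361×128)/(2.871) = 51.28/2.871 = 17.86 mg/L.
Initial deficit D₀ = C_s − DO₀ = 8.35 − 7.161 = 1.189 mg/L.
D(4.04) = [0.301×17.86/(0.428−0.301)](e^(−0.301×4.04) − e^(−0.428×4.04)) + 1.189 e^(−0.428×4.04)
= 42.33 × (0.2964 − 0.1774) + 1.189 × 0.1774 = 5.247 mg/L.
DO = 8.35 − 5.247 = 3.103 mg/L.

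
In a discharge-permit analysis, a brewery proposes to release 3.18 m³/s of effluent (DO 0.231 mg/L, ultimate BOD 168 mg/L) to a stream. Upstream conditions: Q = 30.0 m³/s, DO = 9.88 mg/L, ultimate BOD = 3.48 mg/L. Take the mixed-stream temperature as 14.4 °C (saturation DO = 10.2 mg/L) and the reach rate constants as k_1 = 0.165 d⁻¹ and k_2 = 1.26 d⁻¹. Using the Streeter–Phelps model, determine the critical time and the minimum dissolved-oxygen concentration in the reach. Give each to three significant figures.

t_c ≈ 1.34 d; minimum DO ≈ 8.18 mg/L

Mixed DO = (30.0×9.88 + 3.18×0.231)/(30.0+3.18) = 297.1/33.18 = 8.955 mg/L.
Mixed L₀ = (30.0×3.48 + 3.18×168)/(33.18) = 638.6/33.18 = 19.25 mg/L.
Initial deficit D₀ = C_s − DO₀ = 10.2 − 8.955 = 1.245 mg/L.
t_c = (1/1.095) ln[(1.26/0.165)(1 − 1.245×1.095/(0.165×19.25))] = 0.9132 × ln(4.359) = 1.345 d.
D_c = (0.165/1.26) × 19.25 × e^(−0.165×1.345) = 0.1310 × 19.25 × 0.8010 = 2.019 mg/L.
Minimum DO = 10.2 − 2.019 = 8.181 mg/L.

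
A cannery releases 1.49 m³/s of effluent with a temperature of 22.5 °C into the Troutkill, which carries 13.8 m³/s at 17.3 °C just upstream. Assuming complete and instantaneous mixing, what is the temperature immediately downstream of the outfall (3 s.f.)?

17.8 °C

Flow-weighted mixing: C = (Q_r C_r + Q_w C_w)/(Q_r + Q_w)
= (13.8×17.3 + 1.49×22.5)/(13.8 + 1.49) = 272.3/15.29 = 17.81 °C.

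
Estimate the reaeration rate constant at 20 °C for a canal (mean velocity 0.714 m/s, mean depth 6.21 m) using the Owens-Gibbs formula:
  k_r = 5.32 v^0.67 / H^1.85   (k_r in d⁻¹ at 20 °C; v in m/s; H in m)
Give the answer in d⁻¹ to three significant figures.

k_r ≈ 0.145 d⁻¹

k_r = 5.32 × 0.714^0.67 / 6.21^1.85 = 5.32 × 0.7980 / 29.32 = 0.1448 d⁻¹.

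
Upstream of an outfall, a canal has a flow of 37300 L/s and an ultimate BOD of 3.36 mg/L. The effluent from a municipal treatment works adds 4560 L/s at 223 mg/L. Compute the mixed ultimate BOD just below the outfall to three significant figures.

Flow-weighted mixing: C = (Q_r C_r + Q_w C_w)/(Q_r + Q_w)
= (37300×3.36 + 4560×223)/(37300 + 4560) = 1.142×10^6/41860 = 27.29 mg/L.

27.3 mg/L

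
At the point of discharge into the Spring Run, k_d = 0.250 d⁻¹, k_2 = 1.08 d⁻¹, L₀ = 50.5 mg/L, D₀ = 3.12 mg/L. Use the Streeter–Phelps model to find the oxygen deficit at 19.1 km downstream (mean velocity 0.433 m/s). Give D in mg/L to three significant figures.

Travel time t = x/v = 19.1 km / (0.433 m/s) = 19100 m / 0.433 m/s = 44110 s = 0.5105 d.
k_d L₀/(k_2−k_d) = 0.250×50.5/(1.08−0.250) = 12.62/0.8300 = 15.21 mg/L.
e^(−k_d t) = e^(−0.250×0.5105) = 0.8802; e^(−k_2 t) = e^(−1.08×0.5105) = 0.5762.
D = 15.21 × (0.8802 − 0.5762) + 3.12 × 0.5762 = 4.624 + 1.798 = 6.422 mg/L.

D ≈ 6.42 mg/L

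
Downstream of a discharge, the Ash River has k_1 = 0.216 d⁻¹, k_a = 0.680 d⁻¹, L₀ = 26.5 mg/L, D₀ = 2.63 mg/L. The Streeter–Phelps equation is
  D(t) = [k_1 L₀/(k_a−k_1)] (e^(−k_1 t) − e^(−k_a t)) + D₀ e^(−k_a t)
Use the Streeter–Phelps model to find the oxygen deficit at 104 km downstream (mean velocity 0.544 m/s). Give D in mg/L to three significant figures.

D ≈ 5.49 mg/L

Travel time t = x/v = 104 km / (0.544 m/s) = 104000 m / 0.544 m/s = 191200 s = 2.213 d.
k_1 L₀/(k_a−k_1) = 0.216×26.5/(0.680−0.216) = 5.724/0.4640 = 12.34 mg/L.
e^(−k_1 t) = e^(−0.216×2.213) = 0.6201; e^(−k_a t) = e^(−0.680×2.213) = 0.2221.
D = 12.34 × (0.6201 − 0.2221) + 2.63 × 0.2221 = 4.909 + 0.5841 = 5.493 mg/L.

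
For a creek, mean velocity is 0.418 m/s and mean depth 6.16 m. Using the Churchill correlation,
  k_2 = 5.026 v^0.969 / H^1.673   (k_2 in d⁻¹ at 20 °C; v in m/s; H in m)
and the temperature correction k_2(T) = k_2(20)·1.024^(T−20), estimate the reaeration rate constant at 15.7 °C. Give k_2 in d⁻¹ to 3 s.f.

k_2 ≈ 0.0931 d⁻¹

k_2(20) = 5.026 × 0.418^0.969 / 6.16^1.673 = 5.026 × 0.4295 / 20.94 = 0.1031 d⁻¹.
k_2(15.7) = 0.1031 × 1.024^(15.7−20) = 0.1031 × 0.9030 = 0.09309 d⁻¹.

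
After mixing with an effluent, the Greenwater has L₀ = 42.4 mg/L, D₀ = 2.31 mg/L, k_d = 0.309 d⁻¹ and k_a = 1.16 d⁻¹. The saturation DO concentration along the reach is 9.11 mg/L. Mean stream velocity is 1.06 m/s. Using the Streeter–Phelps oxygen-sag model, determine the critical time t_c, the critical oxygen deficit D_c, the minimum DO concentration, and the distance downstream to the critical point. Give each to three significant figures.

t_c ≈ 1.36 d; D_c ≈ 7.41 mg/L; min DO ≈ 1.70 mg/L; x_c ≈ 125 km

At the critical point dD/dt = 0, so k_d L₀ e^(−k_d t) = k_a D. Substituting D(t) from the Streeter–Phelps equation and solving for t gives
t_c = ln[(k_a/k_d)(1 − D₀(k_a−k_d)/(k_d L₀))] / (k_a−k_d).
Here k_a−k_d = 0.8510 d⁻¹ and 1 − D₀(k_a−k_d)/(k_d L₀) = 1 − 2.31×0.8510/(0.309×42.4) = 0.8500, so
t_c = ln(3.754 × 0.8500) / 0.8510 = 1.160 / 0.8510 = 1.363 d.
D_c = (k_d/k_a) L₀ e^(−k_d t_c) = (0.309/1.16) × 42.4 × e^(−0.309×1.363) = 0.2664 × 42.4 × 0.6562 = 7.411 mg/L.
Minimum DO = C_s − D_c = 9.11 − 7.411 = 1.699 mg/L.
x_c = v t_c = 1.06 m/s × 1.363 d × 86400 s/d = 124900 m ≈ 125 km.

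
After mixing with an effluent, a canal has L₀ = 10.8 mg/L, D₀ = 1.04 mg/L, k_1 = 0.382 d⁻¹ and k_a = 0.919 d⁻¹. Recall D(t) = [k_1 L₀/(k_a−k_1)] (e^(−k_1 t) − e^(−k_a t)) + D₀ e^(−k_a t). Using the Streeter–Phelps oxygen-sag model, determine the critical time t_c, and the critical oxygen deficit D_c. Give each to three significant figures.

t_c ≈ 1.36 d; D_c ≈ 2.67 mg/L

t_c = [1/(k_a−k_1)] ln[(k_a/k_1)(1 − D₀(k_a−k_1)/(k_1 L₀))]
= [1/(0.919−0.382)] ln[(0.919/0.382)(1 − 1.04×0.5370/(0.382×10.8))]
= (1/0.5370) ln[2.406 × 0.8646] = 1.862 × ln(2.080) = 1.862 × 0.7324 = 1.364 d.
L(t_c) = L₀ e^(−k_1 t_c) = 10.8 × 0.5939 = 6.414 mg/L, and at the critical point k_a D_c = k_1 L, so D_c = (0.382/0.919) × 6.414 = 2.666 mg/L.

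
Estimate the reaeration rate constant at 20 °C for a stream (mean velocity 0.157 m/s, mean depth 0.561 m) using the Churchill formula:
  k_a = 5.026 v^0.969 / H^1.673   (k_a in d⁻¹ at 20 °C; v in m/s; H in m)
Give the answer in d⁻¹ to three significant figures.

k_a ≈ 2.20 d⁻¹

k_a = 5.026 × 0.157^0.969 / 0.561^1.673 = 5.026 × 0.1663 / 0.3802 = 2.198 d⁻¹.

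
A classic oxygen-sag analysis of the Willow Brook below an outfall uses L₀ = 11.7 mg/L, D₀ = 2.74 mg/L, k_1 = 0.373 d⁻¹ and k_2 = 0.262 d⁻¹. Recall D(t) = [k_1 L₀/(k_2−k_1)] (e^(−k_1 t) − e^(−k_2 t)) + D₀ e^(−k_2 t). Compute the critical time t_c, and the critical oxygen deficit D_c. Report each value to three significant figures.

With k_2/k_1 = 0.7024 and 1 − D₀(k_2−k_1)/(k_1 L₀) = 1.070,
t_c = ln(0.7024 × 1.070) / (0.262 − 0.373) = ln(0.7514) / -0.1110 = -0.2859/-0.1110 = 2.575 d.
D_c = (k_1/k_2) L₀ e^(−k_1 t_c) = (0.373/0.262) × 11.7 × e^(−0.373×2.575) = 1.424 × 11.7 × 0.3827 = 6.374 mg/L.

t_c ≈ 2.58 d; D_c ≈ 6.37 mg/L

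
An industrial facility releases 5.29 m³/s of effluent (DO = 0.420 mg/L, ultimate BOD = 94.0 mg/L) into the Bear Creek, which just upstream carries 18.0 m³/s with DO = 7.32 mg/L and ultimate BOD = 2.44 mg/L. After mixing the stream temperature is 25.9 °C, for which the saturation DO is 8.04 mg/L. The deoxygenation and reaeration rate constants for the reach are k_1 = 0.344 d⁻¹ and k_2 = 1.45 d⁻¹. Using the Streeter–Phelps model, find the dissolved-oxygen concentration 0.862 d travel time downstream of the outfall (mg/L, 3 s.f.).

DO ≈ 4.08 mg/L

Mixed DO = (18.0×7.32 + 5.29×0.420)/(18.0+5.29) = 134.0/23.29 = 5.753 mg/L.
Mixed L₀ = (18.0×2.44 + 5.29×94.0)/(23.29) = 541.2/23.29 = 23.24 mg/L.
Initial deficit D₀ = C_s − DO₀ = 8.04 − 5.753 = 2.287 mg/L.
D(0.862) = [0.344×23.24/(1.45−0.344)](e^(−0.344×0.862) − e^(−1.45×0.862)) + 2.287 e^(−1.45×0.862)
= 7.227 × (0.7434 − 0.2865) + 2.287 × 0.2865 = 3.957 mg/L.
DO = 8.04 − 3.957 = 4.083 mg/L.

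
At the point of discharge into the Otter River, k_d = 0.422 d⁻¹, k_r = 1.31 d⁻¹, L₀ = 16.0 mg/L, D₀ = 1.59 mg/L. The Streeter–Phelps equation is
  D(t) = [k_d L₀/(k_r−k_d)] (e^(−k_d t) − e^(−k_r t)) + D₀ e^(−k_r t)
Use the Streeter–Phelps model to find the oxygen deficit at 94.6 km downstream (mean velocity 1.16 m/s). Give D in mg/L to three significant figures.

Travel time t = x/v = 94.6 km / (1.16 m/s) = 94600 m / 1.16 m/s = 81550 s = 0.9439 d.
k_d L₀/(k_r−k_d) = 0.422×16.0/(1.31−0.422) = 6.752/0.8880 = 7.604 mg/L.
e^(−k_d t) = e^(−0.422×0.9439) = 0.6714; e^(−k_r t) = e^(−1.31×0.9439) = 0.2904.
D = 7.604 × (0.6714 − 0.2904) + 1.59 × 0.2904 = 2.897 + 0.4617 = 3.359 mg/L.

D ≈ 3.36 mg/L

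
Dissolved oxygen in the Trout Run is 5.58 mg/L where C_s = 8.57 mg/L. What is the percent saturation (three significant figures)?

% saturation = C/C_s × 100 = 5.58/8.57 × 100 = 65.1 %.

65.1 % saturation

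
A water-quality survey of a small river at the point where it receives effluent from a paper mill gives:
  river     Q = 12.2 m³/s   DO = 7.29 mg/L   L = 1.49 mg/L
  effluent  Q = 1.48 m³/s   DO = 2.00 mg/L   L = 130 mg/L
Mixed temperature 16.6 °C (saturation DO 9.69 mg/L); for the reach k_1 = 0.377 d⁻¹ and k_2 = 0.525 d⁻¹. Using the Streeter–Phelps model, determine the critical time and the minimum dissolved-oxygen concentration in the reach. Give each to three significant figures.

t_c ≈ 1.70 d; minimum DO ≈ 3.88 mg/L

Mixed DO = (12.2×7.29 + 1.48×2.00)/(12.2+1.48) = 91.90/13.68 = 6.718 mg/L.
Mixed L₀ = (12.2×1.49 + 1.48×130)/(13.68) = 210.6/13.68 = 15.39 mg/L.
Initial deficit D₀ = C_s − DO₀ = 9.69 − 6.718 = 2.972 mg/L.
t_c = (1/0.1480) ln[(0.525/0.377)(1 − 2.972×0.1480/(0.377×15.39))] = 6.757 × ln(1.287) = 1.705 d.
D_c = (0.377/0.525) × 15.39 × e^(−0.377×1.705) = 0.7181 × 15.39 × 0.5258 = 5.813 mg/L.
Minimum DO = 9.69 − 5.813 = 3.877 mg/L.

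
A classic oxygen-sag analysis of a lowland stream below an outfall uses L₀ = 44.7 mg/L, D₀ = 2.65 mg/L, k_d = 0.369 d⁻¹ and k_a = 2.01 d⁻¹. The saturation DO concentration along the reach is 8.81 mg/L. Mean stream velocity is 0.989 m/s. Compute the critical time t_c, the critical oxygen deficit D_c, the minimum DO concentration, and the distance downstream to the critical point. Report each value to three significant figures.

t_c = [1/(k_a−k_d)] ln[(k_a/k_d)(1 − D₀(k_a−k_d)/(k_d L₀))]
= [1/(2.01−0.369)] ln[(2.01/0.369)(1 − 2.65×1.641/(0.369×44.7))]
= (1/1.641) ln[5.447 × 0.7364] = 0.6094 × ln(4.011) = 0.6094 × 1.389 = 0.8465 d.
L(t_c) = L₀ e^(−k_d t_c) = 44.7 × 0.7317 = 32.71 mg/L, and at the critical point k_a D_c = k_d L, so D_c = (0.369/2.01) × 32.71 = 6.005 mg/L.
Minimum DO = C_s − D_c = 8.81 − 6.005 = 2.805 mg/L.
x_c = v t_c = 0.989 m/s × 0.8465 d × 86400 s/d = 72330 m ≈ 72.3 km.

t_c ≈ 0.846 d; D_c ≈ 6.00 mg/L; min DO ≈ 2.81 mg/L; x_c ≈ 72.3 km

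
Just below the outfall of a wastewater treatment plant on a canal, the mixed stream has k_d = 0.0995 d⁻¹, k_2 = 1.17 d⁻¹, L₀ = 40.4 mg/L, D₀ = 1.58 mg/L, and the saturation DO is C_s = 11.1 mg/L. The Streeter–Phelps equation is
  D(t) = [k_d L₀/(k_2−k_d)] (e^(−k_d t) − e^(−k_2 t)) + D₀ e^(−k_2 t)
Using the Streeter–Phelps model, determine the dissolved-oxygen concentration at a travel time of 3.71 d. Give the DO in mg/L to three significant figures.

DO ≈ 8.53 mg/L

k_d L₀/(k_2−k_d) = 0.0995×40.4/(1.17−0.0995) = 4.020/1.071 = 3.755 mg/L.
e^(−k_d t) = e^(−0.0995×3.710) = 0.6913; e^(−k_2 t) = e^(−1.17×3.710) = 0.01303.
D = 3.755 × (0.6913 − 0.01303) + 1.58 × 0.01303 = 2.547 + 0.02058 = 2.568 mg/L.
DO = C_s − D = 11.1 − 2.568 = 8.532 mg/L.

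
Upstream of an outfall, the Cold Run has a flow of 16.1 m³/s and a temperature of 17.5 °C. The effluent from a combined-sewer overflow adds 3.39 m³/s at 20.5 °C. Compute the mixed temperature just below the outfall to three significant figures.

18.0 °C

Flow-weighted mixing: C = (Q_r C_r + Q_w C_w)/(Q_r + Q_w)
= (16.1×17.5 + 3.39×20.5)/(16.1 + 3.39) = 351.2/19.49 = 18.02 °C.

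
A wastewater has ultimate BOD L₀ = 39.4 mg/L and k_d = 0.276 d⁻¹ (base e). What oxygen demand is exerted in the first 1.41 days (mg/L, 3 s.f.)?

y ≈ 12.7 mg/L

y_t = L₀(1 − e^(−k_d t)) = 39.4 × (1 − e^(−0.276×1.41))
= 39.4 × (1 − 0.6776) = 39.4 × 0.3224 = 12.70 mg/L.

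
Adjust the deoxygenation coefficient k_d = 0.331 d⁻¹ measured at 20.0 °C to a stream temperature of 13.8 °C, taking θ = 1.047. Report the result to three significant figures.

k_d ≈ 0.249 d⁻¹

k_d(T₂) = k_d(T₁) · θ^(T₂−T₁) = 0.331 × 1.047^(13.8−20.0)
= 0.331 × 1.047^-6.20 = 0.331 × 0.7522 = 0.2490 d⁻¹.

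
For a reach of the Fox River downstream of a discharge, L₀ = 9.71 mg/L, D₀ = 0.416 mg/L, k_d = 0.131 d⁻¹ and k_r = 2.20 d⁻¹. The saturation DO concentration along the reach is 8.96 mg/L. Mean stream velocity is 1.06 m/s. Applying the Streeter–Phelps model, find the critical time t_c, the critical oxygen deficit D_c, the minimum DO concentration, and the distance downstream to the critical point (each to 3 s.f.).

t_c ≈ 0.818 d; D_c ≈ 0.519 mg/L; min DO ≈ 8.44 mg/L; x_c ≈ 74.9 km

t_c = [1/(k_r−k_d)] ln[(k_r/k_d)(1 − D₀(k_r−k_d)/(k_d L₀))]
= [1/(2.20−0.131)] ln[(2.20/0.131)(1 − 0.416×2.069/(0.131×9.71))]
= (1/2.069) ln[16.79 × 0.3234] = 0.4833 × ln(5.430) = 0.4833 × 1.692 = 0.8178 d.
D_c = (k_d/k_r) L₀ e^(−k_d t_c) = (0.131/2.20) × 9.71 × e^(−0.131×0.8178) = 0.05955 × 9.71 × 0.8984 = 0.5194 mg/L.
Minimum DO = C_s − D_c = 8.96 − 0.5194 = 8.441 mg/L.
x_c = v t_c = 1.06 m/s × 0.8178 d × 86400 s/d = 74900 m ≈ 74.9 km.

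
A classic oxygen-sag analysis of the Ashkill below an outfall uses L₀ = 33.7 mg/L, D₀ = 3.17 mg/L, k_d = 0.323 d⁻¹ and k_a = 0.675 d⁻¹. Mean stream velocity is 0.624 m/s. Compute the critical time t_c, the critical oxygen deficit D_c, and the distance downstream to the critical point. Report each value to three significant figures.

t_c ≈ 1.79 d; D_c ≈ 9.06 mg/L; x_c ≈ 96.3 km

t_c = [1/(k_a−k_d)] ln[(k_a/k_d)(1 − D₀(k_a−k_d)/(k_d L₀))]
= [1/(0.675−0.323)] ln[(0.675/0.323)(1 − 3.17×0.3520/(0.323×33.7))]
= (1/0.3520) ln[2.090 × 0.8975] = 2.841 × ln(1.876) = 2.841 × 0.6289 = 1.787 d.
D_c = (k_d/k_a) L₀ e^(−k_d t_c) = (0.323/0.675) × 33.7 × e^(−0.323×1.787) = 0.4785 × 33.7 × 0.5615 = 9.055 mg/L.
x_c = v t_c = 0.624 m/s × 1.787 d × 86400 s/d = 96330 m ≈ 96.3 km.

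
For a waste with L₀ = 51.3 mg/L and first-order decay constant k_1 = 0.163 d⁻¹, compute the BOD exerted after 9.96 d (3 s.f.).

y ≈ 41.2 mg/L

y_t = L₀(1 − e^(−k_1 t)) = 51.3 × (1 − e^(−0.163×9.96))
= 51.3 × (1 − 0.1972) = 51.3 × 0.8028 = 41.18 mg/L.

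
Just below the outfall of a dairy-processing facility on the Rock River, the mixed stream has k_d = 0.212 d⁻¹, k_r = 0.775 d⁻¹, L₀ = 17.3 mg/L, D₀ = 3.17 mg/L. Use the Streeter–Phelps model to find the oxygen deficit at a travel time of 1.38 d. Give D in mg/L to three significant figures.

k_d L₀/(k_r−k_d) = 0.212×17.3/(0.775−0.212) = 3.668/0.5630 = 6.514 mg/L.
e^(−k_d t) = e^(−0.212×1.380) = 0.7464; e^(−k_r t) = e^(−0.775×1.380) = 0.3432.
D = 6.514 × (0.7464 − 0.3432) + 3.17 × 0.3432 = 2.626 + 1.088 = 3.714 mg/L.

D ≈ 3.71 mg/L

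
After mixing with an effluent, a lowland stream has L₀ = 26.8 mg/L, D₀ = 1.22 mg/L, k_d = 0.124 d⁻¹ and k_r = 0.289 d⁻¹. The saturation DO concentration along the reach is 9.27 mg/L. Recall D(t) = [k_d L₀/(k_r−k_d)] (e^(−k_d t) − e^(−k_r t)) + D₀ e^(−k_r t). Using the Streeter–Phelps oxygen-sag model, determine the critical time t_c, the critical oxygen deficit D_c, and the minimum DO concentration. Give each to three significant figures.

t_c ≈ 4.75 d; D_c ≈ 6.38 mg/L; min DO ≈ 2.89 mg/L

At the critical point dD/dt = 0, so k_d L₀ e^(−k_d t) = k_r D. Substituting D(t) from the Streeter–Phelps equation and solving for t gives
t_c = ln[(k_r/k_d)(1 − D₀(k_r−k_d)/(k_d L₀))] / (k_r−k_d).
Here k_r−k_d = 0.1650 d⁻¹ and 1 − D₀(k_r−k_d)/(k_d L₀) = 1 − 1.22×0.1650/(0.124×26.8) = 0.9394, so
t_c = ln(2.331 × 0.9394) / 0.1650 = 0.7837 / 0.1650 = 4.749 d.
L(t_c) = L₀ e^(−k_d t_c) = 26.8 × 0.5549 = 14.87 mg/L, and at the critical point k_r D_c = k_d L, so D_c = (0.124/0.289) × 14.87 = 6.381 mg/L.
Minimum DO = C_s − D_c = 9.27 − 6.381 = 2.889 mg/L.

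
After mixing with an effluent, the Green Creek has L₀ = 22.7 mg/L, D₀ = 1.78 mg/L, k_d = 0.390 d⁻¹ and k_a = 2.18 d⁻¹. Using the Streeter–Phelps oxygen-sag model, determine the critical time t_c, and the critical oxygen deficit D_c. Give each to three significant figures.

With k_a/k_d = 5.590 and 1 − D₀(k_a−k_d)/(k_d L₀) = 0.6401,
t_c = ln(5.590 × 0.6401) / (2.18 − 0.390) = ln(3.578) / 1.790 = 1.275/1.790 = 0.7122 d.
L(t_c) = L₀ e^(−k_d t_c) = 22.7 × 0.7575 = 17.19 mg/L, and at the critical point k_a D_c = k_d L, so D_c = (0.390/2.18) × 17.19 = 3.076 mg/L.

t_c ≈ 0.712 d; D_c ≈ 3.08 mg/L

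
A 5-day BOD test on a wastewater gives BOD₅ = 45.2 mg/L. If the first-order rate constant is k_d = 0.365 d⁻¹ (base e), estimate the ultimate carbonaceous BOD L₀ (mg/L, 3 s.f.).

L₀ ≈ 53.9 mg/L

BOD₅ = L₀(1 − e^(−5k_d)) ⇒ L₀ = BOD₅ / (1 − e^(−5×0.365))
= 45.2 / (1 − 0.1612) = 45.2 / 0.8388 = 53.89 mg/L.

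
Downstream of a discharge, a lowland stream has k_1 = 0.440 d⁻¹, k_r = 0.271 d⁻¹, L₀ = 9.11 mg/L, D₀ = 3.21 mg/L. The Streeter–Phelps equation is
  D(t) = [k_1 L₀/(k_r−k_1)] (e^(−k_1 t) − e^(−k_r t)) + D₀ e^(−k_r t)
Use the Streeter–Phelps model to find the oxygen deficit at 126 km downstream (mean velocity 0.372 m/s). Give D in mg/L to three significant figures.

D ≈ 5.08 mg/L

Travel time t = x/v = 126 km / (0.372 m/s) = 126000 m / 0.372 m/s = 338700 s = 3.920 d.
k_1 L₀/(k_r−k_1) = 0.440×9.11/(0.271−0.440) = 4.008/-0.1690 = -23.72 mg/L.
e^(−k_1 t) = e^(−0.440×3.920) = 0.1782; e^(−k_r t) = e^(−0.271×3.920) = 0.3456.
D = -23.72 × (0.1782 − 0.3456) + 3.21 × 0.3456 = 3.971 + 1.109 = 5.081 mg/L.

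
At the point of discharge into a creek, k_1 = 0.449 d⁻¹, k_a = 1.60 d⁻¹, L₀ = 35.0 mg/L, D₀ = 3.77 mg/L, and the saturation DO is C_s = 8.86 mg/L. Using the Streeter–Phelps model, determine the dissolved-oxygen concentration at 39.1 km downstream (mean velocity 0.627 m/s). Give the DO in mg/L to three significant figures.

DO ≈ 2.10 mg/L

Travel time t = x/v = 39.1 km / (0.627 m/s) = 39100 m / 0.627 m/s = 62360 s = 0.7218 d.
k_1 L₀/(k_a−k_1) = 0.449×35.0/(1.60−0.449) = 15.71/1.151 = 13.65 mg/L.
e^(−k_1 t) = e^(−0.449×0.7218) = 0.7232; e^(−k_a t) = e^(−1.60×0.7218) = 0.3151.
D = 13.65 × (0.7232 − 0.3151) + 3.77 × 0.3151 = 5.572 + 1.188 = 6.760 mg/L.
DO = C_s − D = 8.86 − 6.760 = 2.100 mg/L.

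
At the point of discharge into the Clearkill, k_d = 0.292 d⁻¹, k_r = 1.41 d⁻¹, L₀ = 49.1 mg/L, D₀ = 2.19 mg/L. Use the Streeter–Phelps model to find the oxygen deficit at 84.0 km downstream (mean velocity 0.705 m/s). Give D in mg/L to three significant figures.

D ≈ 7.05 mg/L

Travel time t = x/v = 84.0 km / (0.705 m/s) = 84000 m / 0.705 m/s = 119100 s = 1.379 d.
k_d L₀/(k_r−k_d) = 0.292×49.1/(1.41−0.292) = 14.34/1.118 = 12.82 mg/L.
e^(−k_d t) = e^(−0.292×1.379) = 0.6685; e^(−k_r t) = e^(−1.41×1.379) = 0.1431.
D = 12.82 × (0.6685 − 0.1431) + 2.19 × 0.1431 = 6.738 + 0.3133 = 7.052 mg/L.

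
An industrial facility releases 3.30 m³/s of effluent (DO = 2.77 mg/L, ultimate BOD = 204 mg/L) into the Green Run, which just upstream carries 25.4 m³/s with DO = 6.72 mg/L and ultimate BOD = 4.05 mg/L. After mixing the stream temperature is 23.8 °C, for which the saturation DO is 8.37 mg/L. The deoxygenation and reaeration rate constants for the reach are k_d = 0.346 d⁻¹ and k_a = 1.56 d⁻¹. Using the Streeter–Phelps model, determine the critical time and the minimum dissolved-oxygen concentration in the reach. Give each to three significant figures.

t_c ≈ 0.978 d; minimum DO ≈ 4.09 mg/L

Mixed DO = (25.4×6.72 + 3.30×2.77)/(25.4+3.30) = 179.8/28.70 = 6.266 mg/L.
Mixed L₀ = (25.4×4.05 + 3.30×204)/(28.70) = 776.1/28.70 = 27.04 mg/L.
Initial deficit D₀ = C_s − DO₀ = 8.37 − 6.266 = 2.104 mg/L.
t_c = (1/1.214) ln[(1.56/0.346)(1 − 2.104×1.214/(0.346×27.04))] = 0.8237 × ln(3.278) = 0.9779 d.
D_c = (0.346/1.56) × 27.04 × e^(−0.346×0.9779) = 0.2218 × 27.04 × 0.7130 = 4.276 mg/L.
Minimum DO = 8.37 − 4.276 = 4.094 mg/L.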